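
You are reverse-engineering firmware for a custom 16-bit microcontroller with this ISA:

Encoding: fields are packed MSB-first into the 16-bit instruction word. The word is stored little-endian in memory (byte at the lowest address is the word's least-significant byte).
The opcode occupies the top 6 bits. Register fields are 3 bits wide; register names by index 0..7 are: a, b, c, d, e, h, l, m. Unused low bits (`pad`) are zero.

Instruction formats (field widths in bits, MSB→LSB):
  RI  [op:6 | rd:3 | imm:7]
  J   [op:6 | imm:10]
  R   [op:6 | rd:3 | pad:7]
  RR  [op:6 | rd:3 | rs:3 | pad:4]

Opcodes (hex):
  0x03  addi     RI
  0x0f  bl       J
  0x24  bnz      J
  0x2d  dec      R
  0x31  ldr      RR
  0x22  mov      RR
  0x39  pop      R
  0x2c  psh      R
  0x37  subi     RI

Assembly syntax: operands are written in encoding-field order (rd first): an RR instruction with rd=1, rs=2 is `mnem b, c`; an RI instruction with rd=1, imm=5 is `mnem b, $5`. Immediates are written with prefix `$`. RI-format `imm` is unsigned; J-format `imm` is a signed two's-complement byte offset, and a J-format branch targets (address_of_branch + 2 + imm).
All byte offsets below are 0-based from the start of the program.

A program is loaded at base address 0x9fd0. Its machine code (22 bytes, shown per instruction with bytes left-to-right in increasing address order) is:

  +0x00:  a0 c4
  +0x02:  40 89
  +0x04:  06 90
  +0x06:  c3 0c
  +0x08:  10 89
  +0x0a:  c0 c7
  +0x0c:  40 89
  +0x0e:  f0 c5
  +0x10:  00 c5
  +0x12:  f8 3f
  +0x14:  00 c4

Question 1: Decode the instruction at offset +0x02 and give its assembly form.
mov c, e

[02] 40 89 → 0x8940
  op=0x8940>>10=0x22 ⇒ mov (RR)
  rd: (w>>7)&0x7=0x2 → c
  rs: (w>>4)&0x7=0x4 → e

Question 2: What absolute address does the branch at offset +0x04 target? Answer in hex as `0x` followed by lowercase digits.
0x9fdc

off 0x04: read 06 90 as little → 0x9006
  op=0x9006>>10=0x24 ⇒ bnz (J)
  imm@[9:0]=0x6 ⇒ $6
  target = base 0x9fd0 + off 0x04 + 2 + imm 6 = 0x9fdc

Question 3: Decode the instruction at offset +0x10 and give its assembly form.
ldr c, a

[10] 00 c5 → 0xc500
  top 6b → 0x31 → ldr [RR]
  rd: (w>>7)&0x7=0x2 → c
  rs: (w>>4)&0x7=0x0 → a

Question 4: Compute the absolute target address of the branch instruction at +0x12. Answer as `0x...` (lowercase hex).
0x9fdc

off 0x12: read f8 3f as little → 0x3ff8
  op=0x3ff8>>10=0xf ⇒ bl (J)
  imm@[9:0]=0x3f8 (s10→-8) ⇒ $-8
  target = base 0x9fd0 + off 0x12 + 2 + imm -8 = 0x9fdc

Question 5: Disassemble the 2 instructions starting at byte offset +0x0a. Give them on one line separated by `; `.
off 0x0a: read c0 c7 as little → 0xc7c0
  op=0xc7c0>>10=0x31 ⇒ ldr (RR)
  rd: (w>>7)&0x7=0x7 → m
  rs: (w>>4)&0x7=0x4 → e
off 0x0c: read 40 89 as little → 0x8940
  op=0x8940>>10=0x22 ⇒ mov (RR)
  rd: (w>>7)&0x7=0x2 → c
  rs: (w>>4)&0x7=0x4 → e

ldr m, e; mov c, e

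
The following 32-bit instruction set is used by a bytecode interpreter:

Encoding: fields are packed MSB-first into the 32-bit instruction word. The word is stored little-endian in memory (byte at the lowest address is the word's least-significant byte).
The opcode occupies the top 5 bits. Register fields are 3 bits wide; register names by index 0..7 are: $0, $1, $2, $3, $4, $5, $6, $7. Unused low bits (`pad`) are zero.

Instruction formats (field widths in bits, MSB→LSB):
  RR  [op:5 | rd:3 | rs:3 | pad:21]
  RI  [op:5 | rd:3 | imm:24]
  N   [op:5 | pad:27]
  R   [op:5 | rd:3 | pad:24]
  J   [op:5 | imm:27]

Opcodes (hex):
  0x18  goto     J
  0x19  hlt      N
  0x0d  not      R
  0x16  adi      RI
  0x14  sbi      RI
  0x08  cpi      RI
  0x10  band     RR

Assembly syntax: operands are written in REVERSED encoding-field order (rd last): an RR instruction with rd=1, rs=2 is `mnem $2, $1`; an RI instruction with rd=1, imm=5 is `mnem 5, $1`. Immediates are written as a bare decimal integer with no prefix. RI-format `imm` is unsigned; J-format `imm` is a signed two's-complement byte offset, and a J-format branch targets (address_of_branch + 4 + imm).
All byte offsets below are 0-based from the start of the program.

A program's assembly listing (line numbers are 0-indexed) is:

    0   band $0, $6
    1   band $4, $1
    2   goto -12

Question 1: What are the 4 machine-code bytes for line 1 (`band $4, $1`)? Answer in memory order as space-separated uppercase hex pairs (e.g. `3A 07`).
00 00 80 81

line 1 (band): pack op=0x10:5|rd=1:3|rs=4:3|pad=0:21 = 0x81800000; little→ 00 00 80 81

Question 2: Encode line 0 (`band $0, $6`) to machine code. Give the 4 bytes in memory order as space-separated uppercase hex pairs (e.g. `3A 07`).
00 00 00 86

line 0 (band): pack op=0x10:5|rd=6:3|rs=0:3|pad=0:21 = 0x86000000; little→ 00 00 00 86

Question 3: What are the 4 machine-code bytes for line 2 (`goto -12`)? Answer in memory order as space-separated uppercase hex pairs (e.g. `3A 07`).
2. goto fields op=0x18:5|imm=-12:27 → word c7fffff4h → f4 ff ff c7

F4 FF FF C7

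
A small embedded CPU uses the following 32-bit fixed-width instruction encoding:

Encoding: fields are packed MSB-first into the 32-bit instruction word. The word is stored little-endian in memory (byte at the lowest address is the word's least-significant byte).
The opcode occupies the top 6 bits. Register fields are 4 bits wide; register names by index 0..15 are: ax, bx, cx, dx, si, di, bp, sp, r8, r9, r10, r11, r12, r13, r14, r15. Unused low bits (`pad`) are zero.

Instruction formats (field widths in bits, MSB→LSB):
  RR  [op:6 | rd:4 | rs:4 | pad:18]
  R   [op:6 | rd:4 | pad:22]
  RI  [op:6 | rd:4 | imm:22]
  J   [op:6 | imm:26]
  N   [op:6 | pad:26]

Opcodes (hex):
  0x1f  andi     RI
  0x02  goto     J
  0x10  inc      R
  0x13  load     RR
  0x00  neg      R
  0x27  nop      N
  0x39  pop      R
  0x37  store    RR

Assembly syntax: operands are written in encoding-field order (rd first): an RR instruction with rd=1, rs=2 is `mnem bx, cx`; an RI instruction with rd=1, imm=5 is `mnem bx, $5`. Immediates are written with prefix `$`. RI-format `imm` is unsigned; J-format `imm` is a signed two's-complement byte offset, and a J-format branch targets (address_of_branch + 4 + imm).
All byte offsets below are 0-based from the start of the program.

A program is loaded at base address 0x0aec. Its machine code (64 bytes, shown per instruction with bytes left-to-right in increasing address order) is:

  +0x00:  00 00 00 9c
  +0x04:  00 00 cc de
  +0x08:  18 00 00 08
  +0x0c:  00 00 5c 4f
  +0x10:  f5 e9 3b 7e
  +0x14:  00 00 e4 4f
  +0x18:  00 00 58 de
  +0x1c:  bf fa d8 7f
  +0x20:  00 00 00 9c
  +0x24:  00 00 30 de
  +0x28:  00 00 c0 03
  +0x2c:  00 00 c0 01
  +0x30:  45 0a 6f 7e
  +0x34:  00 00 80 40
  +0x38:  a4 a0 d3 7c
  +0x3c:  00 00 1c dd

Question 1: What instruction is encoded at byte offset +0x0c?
load r13, sp

off 0x0c: read 00 00 5c 4f as little → 0x4f5c0000
  top 6b → 0x13 → load [RR]
  [25:22] rd=13 = r13
  [21:18] rs=7 = sp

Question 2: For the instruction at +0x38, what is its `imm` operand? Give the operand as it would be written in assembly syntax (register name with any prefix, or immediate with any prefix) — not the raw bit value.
$1286308

+0x38: a4 a0 d3 7c ⇒ word 0x7cd3a0a4 (little)
  top 6b → 0x1f → andi [RI]
  rd: (w>>22)&0xf=0x3 → dx
  imm: (w>>0)&0x3fffff=0x13a0a4 → $1286308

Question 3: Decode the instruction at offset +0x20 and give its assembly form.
nop

[20] 00 00 00 9c → 0x9c000000
  top 6b → 0x27 → nop [N]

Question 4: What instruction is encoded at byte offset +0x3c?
store si, sp

off 0x3c: read 00 00 1c dd as little → 0xdd1c0000
  top 6b → 0x37 → store [RR]
  rd: (w>>22)&0xf=0x4 → si
  rs: (w>>18)&0xf=0x7 → sp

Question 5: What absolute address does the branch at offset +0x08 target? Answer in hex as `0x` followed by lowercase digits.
off 0x08: read 18 00 00 08 as little → 0x08000018
  op=0x08000018>>26=0x2 ⇒ goto (J)
  imm: (w>>0)&0x3ffffff=0x18 → $24
  target = base 0x0aec + off 0x08 + 4 + imm 24 = 0x0b10

0x0b10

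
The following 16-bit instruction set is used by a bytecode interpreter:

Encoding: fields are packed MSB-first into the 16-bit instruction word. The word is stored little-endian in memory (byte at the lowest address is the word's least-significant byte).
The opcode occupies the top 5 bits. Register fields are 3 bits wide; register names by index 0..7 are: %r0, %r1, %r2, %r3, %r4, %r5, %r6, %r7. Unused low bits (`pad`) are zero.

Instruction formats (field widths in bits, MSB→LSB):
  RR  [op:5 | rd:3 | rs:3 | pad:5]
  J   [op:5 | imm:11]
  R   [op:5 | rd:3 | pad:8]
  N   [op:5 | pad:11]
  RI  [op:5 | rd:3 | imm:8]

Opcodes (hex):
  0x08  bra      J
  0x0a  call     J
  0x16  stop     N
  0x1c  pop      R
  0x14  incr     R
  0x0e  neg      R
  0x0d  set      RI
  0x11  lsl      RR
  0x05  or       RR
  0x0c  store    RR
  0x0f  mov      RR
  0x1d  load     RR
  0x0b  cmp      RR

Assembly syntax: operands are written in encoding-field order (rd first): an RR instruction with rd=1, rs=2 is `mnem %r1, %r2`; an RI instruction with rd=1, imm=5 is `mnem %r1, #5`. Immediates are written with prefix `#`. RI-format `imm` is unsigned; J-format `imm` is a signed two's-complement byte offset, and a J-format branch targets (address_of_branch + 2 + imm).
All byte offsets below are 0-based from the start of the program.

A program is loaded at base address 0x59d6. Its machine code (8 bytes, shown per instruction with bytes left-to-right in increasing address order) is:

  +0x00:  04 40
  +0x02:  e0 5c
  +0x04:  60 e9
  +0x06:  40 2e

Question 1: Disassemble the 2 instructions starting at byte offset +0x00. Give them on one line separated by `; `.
bra #4; cmp %r4, %r7

[00] 04 40 → 0x4004
  op=0x4004>>11=0x8 ⇒ bra (J)
  imm: (w>>0)&0x7ff=0x4 → #4
[02] e0 5c → 0x5ce0
  op=0x5ce0>>11=0xb ⇒ cmp (RR)
  rd: (w>>8)&0x7=0x4 → %r4
  rs: (w>>5)&0x7=0x7 → %r7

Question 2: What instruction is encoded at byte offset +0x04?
load %r1, %r3

@+04  little-endian(60 e9) = 0xe960
  op=0xe960>>11=0x1d ⇒ load (RR)
  [10:8] rd=1 = %r1
  [7:5] rs=3 = %r3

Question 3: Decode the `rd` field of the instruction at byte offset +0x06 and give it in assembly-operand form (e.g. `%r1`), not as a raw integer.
@+06  little-endian(40 2e) = 0x2e40
  top 5b → 0x5 → or [RR]
  rd: (w>>8)&0x7=0x6 → %r6
  rs: (w>>5)&0x7=0x2 → %r2

%r6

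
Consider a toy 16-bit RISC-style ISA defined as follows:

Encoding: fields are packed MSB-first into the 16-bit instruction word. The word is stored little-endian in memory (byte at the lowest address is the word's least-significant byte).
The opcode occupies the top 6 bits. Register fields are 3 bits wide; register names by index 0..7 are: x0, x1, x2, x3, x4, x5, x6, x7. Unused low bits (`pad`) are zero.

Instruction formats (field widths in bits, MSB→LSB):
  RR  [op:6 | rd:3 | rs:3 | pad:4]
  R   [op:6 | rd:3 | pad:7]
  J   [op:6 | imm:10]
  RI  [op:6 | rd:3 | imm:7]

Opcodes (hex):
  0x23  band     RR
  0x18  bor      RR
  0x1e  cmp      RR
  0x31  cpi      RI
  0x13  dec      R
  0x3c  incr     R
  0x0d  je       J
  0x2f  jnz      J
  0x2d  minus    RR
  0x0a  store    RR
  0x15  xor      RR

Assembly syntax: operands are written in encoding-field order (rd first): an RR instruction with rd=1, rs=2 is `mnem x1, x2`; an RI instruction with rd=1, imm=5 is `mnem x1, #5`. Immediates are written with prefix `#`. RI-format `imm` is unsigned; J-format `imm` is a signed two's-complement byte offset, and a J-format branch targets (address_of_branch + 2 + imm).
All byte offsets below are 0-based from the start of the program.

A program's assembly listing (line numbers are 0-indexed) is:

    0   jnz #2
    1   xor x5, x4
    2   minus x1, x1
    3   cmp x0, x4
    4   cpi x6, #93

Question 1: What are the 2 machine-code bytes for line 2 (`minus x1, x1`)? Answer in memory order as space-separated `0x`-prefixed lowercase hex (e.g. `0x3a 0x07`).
0x90 0xb4

line 2 (minus): pack op=0x2d:6|rd=1:3|rs=1:3|pad=0:4 = 0xb490; little→ 90 b4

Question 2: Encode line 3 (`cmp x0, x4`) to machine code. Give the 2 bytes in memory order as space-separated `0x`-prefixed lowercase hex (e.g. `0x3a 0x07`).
0x40 0x78

L3: cmp op=0x1e:6|rd=0:3|rs=4:3|pad=0:4 ⇒ 0x7840 ⇒ little 40 78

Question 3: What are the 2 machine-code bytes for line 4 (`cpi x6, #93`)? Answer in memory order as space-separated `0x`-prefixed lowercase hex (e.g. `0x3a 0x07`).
0x5d 0xc7

4. cpi fields op=0x31:6|rd=6:3|imm=93:7 → word c75dh → 5d c7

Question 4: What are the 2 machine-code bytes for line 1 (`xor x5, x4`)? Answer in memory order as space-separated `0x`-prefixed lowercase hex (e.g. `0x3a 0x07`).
line 1 (xor): pack op=0x15:6|rd=5:3|rs=4:3|pad=0:4 = 0x56c0; little→ c0 56

0xc0 0x56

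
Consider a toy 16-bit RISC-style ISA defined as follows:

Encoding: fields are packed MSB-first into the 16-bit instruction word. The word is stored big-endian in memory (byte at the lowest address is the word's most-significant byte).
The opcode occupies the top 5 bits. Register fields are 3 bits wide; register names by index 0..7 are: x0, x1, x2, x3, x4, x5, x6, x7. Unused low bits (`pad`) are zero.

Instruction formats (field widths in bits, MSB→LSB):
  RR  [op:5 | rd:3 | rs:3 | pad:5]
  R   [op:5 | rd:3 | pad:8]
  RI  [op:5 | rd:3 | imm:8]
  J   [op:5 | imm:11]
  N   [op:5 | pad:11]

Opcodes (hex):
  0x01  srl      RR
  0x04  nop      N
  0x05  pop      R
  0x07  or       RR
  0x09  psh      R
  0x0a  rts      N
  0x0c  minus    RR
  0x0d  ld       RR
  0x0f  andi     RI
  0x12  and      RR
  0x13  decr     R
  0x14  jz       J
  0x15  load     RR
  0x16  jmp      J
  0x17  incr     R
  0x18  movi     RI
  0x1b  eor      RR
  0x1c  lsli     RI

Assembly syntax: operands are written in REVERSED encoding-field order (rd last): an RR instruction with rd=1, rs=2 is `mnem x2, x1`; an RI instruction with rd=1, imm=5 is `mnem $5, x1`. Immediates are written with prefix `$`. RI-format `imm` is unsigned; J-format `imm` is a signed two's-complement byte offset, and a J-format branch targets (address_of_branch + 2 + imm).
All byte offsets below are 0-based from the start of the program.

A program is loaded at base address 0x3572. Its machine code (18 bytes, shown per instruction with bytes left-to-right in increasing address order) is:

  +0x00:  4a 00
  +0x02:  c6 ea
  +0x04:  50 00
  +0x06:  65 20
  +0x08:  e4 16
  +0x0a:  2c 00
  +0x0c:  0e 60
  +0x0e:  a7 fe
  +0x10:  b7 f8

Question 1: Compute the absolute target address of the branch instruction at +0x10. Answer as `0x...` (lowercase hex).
[10] b7 f8 → 0xb7f8
  top 5b → 0x16 → jmp [J]
  imm: (w>>0)&0x7ff=0x7f8 (s11→-8) → $-8
  target = base 0x3572 + off 0x10 + 2 + imm -8 = 0x357c

0x357c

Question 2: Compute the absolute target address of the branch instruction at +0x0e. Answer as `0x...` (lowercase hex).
0x3580

off 0x0e: read a7 fe as big → 0xa7fe
  op=0xa7fe>>11=0x14 ⇒ jz (J)
  imm@[10:0]=0x7fe (s11→-2) ⇒ $-2
  target = base 0x3572 + off 0x0e + 2 + imm -2 = 0x3580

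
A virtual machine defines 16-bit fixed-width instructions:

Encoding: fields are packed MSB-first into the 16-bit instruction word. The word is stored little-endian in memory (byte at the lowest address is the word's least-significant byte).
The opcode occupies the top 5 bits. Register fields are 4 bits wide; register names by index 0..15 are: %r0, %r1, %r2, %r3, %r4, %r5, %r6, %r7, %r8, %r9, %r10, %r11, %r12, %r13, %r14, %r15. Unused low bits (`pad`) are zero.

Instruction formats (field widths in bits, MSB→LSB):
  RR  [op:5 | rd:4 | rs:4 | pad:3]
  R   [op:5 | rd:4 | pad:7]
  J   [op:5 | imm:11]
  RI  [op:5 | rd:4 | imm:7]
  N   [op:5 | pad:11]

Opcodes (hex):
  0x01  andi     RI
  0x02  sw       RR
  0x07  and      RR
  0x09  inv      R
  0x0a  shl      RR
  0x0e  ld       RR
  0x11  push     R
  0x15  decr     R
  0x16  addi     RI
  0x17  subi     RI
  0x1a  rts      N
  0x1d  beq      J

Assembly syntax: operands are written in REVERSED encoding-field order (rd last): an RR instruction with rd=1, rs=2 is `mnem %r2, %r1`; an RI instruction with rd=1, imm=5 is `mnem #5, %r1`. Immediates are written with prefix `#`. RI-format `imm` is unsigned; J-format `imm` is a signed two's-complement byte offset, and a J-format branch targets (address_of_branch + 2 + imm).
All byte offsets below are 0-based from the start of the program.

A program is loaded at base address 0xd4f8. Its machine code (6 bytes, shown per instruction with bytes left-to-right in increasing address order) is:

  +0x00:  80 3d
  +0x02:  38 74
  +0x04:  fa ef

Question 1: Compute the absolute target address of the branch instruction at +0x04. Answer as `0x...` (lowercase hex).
+0x04: fa ef ⇒ word 0xeffa (little)
  opcode bits[15:11]=0x1d: beq/J
  imm@[10:0]=0x7fa (s11→-6) ⇒ #-6
  target = base 0xd4f8 + off 0x04 + 2 + imm -6 = 0xd4f8

0xd4f8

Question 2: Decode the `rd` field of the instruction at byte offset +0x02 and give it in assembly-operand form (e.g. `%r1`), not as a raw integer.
%r8

[02] 38 74 → 0x7438
  op=0x7438>>11=0xe ⇒ ld (RR)
  [10:7] rd=8 = %r8
  [6:3] rs=7 = %r7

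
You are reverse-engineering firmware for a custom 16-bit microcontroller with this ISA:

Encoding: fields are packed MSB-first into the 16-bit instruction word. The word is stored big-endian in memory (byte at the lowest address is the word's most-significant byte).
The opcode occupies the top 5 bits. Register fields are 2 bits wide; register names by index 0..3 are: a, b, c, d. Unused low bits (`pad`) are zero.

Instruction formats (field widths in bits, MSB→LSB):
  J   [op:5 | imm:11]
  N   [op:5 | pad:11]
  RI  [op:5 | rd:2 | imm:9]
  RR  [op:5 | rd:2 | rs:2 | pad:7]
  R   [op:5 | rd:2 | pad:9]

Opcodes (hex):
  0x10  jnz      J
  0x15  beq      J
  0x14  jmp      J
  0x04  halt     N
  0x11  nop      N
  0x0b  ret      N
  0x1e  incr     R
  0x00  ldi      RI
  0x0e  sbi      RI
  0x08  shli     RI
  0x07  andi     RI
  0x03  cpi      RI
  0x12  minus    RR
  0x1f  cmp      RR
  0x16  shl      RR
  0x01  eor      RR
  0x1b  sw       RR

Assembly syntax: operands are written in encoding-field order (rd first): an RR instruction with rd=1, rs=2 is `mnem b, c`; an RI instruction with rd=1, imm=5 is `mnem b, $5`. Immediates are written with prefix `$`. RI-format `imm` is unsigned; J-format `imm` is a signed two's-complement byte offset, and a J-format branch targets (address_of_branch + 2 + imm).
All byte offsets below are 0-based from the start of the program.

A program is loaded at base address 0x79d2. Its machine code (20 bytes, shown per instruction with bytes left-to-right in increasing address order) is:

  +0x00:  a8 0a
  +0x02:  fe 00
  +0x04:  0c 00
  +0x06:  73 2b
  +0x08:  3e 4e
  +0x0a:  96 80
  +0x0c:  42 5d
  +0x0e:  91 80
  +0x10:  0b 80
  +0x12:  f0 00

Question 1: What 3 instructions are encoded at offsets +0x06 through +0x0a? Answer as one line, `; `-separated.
sbi b, $299; andi d, $78; minus d, b

+0x06: 73 2b ⇒ word 0x732b (big)
  top 5b → 0xe → sbi [RI]
  rd@[10:9]=0x1 ⇒ b
  imm@[8:0]=0x12b ⇒ $299
+0x08: 3e 4e ⇒ word 0x3e4e (big)
  top 5b → 0x7 → andi [RI]
  rd@[10:9]=0x3 ⇒ d
  imm@[8:0]=0x4e ⇒ $78
+0x0a: 96 80 ⇒ word 0x9680 (big)
  top 5b → 0x12 → minus [RR]
  rd@[10:9]=0x3 ⇒ d
  rs@[8:7]=0x1 ⇒ b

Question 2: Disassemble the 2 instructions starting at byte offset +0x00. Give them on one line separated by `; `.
@+00  big-endian(a8 0a) = 0xa80a
  top 5b → 0x15 → beq [J]
  imm@[10:0]=0xa ⇒ $10
@+02  big-endian(fe 00) = 0xfe00
  top 5b → 0x1f → cmp [RR]
  rd@[10:9]=0x3 ⇒ d
  rs@[8:7]=0x0 ⇒ a

beq $10; cmp d, a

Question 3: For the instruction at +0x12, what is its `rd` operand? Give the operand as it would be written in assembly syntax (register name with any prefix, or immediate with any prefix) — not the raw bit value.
a

[12] f0 00 → 0xf000
  top 5b → 0x1e → incr [R]
  [10:9] rd=0 = a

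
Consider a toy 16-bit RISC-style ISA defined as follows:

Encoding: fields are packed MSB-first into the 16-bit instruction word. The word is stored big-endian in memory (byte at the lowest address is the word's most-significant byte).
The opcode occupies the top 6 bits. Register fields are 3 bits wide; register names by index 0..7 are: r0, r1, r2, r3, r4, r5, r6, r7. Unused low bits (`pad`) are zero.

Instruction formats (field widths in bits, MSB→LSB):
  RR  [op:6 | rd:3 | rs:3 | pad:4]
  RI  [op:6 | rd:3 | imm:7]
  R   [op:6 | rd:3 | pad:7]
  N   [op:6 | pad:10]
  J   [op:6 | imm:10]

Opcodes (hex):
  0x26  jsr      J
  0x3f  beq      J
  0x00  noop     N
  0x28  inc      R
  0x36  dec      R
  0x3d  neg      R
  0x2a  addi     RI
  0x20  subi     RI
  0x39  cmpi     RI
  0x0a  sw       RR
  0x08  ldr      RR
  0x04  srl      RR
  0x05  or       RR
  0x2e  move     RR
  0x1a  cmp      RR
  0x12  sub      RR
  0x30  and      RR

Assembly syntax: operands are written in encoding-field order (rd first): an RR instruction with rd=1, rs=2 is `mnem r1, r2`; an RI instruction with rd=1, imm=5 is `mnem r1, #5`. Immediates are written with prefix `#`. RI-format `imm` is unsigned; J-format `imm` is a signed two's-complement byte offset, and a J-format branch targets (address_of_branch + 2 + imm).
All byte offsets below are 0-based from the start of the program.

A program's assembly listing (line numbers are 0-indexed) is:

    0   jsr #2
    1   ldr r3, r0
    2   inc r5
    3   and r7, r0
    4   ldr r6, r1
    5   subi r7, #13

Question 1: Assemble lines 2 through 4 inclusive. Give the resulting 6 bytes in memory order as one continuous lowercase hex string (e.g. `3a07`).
2. inc fields op=0x28:6|rd=5:3|pad=0:7 → word a280h → a2 80
3. and fields op=0x30:6|rd=7:3|rs=0:3|pad=0:4 → word c380h → c3 80
4. ldr fields op=0x8:6|rd=6:3|rs=1:3|pad=0:4 → word 2310h → 23 10

a280c3802310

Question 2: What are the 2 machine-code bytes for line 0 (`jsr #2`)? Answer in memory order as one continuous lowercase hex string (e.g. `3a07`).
0. jsr fields op=0x26:6|imm=2:10 → word 9802h → 98 02

9802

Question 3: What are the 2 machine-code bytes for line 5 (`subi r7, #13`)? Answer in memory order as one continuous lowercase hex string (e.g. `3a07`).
838d

L5: subi op=0x20:6|rd=7:3|imm=13:7 ⇒ 0x838d ⇒ big 83 8d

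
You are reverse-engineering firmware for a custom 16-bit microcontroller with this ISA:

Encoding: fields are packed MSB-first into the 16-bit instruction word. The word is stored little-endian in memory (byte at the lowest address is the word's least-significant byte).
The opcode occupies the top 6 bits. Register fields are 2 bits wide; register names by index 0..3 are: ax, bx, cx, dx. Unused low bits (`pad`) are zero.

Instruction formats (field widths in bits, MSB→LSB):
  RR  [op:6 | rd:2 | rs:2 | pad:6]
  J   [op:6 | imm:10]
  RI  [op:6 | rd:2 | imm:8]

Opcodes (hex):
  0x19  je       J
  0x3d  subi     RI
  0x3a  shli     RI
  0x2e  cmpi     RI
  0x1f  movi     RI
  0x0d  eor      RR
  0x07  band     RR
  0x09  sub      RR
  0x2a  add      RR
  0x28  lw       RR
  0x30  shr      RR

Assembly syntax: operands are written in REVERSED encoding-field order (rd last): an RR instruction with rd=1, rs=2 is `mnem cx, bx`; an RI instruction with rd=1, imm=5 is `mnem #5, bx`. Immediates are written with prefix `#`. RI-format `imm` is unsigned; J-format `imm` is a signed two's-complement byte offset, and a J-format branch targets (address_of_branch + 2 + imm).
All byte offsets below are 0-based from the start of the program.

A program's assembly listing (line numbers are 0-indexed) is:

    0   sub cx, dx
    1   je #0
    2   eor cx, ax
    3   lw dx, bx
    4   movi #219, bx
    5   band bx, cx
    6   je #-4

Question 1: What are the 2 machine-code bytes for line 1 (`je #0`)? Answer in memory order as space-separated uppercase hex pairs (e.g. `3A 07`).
00 64

line 1 (je): pack op=0x19:6|imm=0:10 = 0x6400; little→ 00 64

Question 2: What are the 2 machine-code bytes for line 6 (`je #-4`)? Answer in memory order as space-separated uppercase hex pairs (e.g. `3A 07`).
line 6 (je): pack op=0x19:6|imm=-4:10 = 0x67fc; little→ fc 67

FC 67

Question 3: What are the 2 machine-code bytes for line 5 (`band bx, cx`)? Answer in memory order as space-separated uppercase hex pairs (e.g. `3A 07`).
40 1E

L5: band op=0x7:6|rd=2:2|rs=1:2|pad=0:6 ⇒ 0x1e40 ⇒ little 40 1e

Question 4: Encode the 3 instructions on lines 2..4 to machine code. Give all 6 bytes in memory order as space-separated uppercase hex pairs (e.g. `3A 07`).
80 34 C0 A1 DB 7D

L2: eor op=0xd:6|rd=0:2|rs=2:2|pad=0:6 ⇒ 0x3480 ⇒ little 80 34
L3: lw op=0x28:6|rd=1:2|rs=3:2|pad=0:6 ⇒ 0xa1c0 ⇒ little c0 a1
L4: movi op=0x1f:6|rd=1:2|imm=219:8 ⇒ 0x7ddb ⇒ little db 7d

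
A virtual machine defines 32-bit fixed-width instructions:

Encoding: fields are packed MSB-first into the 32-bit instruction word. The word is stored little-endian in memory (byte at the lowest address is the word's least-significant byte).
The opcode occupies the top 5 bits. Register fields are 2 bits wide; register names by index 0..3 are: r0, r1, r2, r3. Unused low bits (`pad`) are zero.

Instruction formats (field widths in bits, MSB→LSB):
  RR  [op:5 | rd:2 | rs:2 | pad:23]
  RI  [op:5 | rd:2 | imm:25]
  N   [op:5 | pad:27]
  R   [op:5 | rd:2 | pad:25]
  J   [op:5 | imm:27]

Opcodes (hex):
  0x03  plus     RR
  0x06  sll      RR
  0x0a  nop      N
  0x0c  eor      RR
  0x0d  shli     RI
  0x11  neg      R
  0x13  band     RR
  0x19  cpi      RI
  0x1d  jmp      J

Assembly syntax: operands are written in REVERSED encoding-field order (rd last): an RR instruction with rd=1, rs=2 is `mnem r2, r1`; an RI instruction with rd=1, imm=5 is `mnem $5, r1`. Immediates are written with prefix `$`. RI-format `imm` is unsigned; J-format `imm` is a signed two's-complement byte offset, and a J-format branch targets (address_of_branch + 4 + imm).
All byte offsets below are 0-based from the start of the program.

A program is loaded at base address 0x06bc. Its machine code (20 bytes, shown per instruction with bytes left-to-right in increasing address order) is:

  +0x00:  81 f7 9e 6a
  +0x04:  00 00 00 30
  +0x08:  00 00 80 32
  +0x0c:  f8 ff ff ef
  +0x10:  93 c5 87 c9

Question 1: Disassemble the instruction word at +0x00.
shli $10418049, r1

+0x00: 81 f7 9e 6a ⇒ word 0x6a9ef781 (little)
  op=0x6a9ef781>>27=0xd ⇒ shli (RI)
  [26:25] rd=1 = r1
  [24:0] imm=10418049 = $10418049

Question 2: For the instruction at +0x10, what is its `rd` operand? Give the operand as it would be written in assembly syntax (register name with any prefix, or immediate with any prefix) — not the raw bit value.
r0

@+10  little-endian(93 c5 87 c9) = 0xc987c593
  top 5b → 0x19 → cpi [RI]
  rd: (w>>25)&0x3=0x0 → r0
  imm: (w>>0)&0x1ffffff=0x187c593 → $25675155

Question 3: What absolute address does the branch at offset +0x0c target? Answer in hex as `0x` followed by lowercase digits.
0x06c4

[0c] f8 ff ff ef → 0xeffffff8
  top 5b → 0x1d → jmp [J]
  [26:0] imm=134217720 (s27→-8) = $-8
  target = base 0x06bc + off 0x0c + 4 + imm -8 = 0x06c4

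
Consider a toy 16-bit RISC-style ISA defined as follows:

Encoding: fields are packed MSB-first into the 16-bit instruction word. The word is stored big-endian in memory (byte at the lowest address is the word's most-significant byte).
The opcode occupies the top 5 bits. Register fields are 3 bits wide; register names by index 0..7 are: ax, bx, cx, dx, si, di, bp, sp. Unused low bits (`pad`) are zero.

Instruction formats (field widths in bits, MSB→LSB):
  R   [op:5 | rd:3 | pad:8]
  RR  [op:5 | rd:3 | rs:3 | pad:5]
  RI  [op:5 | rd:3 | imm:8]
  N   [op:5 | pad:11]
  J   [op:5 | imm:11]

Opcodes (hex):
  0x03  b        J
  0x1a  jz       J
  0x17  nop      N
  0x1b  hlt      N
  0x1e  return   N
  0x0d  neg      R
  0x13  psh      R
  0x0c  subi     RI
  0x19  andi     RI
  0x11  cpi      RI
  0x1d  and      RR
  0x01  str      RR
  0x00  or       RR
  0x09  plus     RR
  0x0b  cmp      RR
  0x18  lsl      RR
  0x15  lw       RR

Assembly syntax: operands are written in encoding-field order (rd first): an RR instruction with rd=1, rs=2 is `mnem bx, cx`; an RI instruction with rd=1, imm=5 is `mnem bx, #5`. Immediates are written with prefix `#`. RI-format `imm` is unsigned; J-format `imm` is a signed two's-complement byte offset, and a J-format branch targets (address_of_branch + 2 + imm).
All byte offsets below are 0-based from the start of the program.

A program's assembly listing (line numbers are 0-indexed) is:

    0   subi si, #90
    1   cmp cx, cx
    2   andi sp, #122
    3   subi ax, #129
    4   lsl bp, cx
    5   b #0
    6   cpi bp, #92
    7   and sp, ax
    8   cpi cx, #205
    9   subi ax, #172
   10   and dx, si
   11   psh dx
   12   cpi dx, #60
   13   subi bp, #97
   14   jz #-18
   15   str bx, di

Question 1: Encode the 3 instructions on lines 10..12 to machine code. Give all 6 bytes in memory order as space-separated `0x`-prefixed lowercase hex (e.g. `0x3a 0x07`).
0xeb 0x80 0x9b 0x00 0x8b 0x3c

10. and fields op=0x1d:5|rd=3:3|rs=4:3|pad=0:5 → word eb80h → eb 80
11. psh fields op=0x13:5|rd=3:3|pad=0:8 → word 9b00h → 9b 00
12. cpi fields op=0x11:5|rd=3:3|imm=60:8 → word 8b3ch → 8b 3c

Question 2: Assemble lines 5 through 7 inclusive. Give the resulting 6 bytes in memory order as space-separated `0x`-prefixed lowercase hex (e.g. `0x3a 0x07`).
0x18 0x00 0x8e 0x5c 0xef 0x00

5. b fields op=0x3:5|imm=0:11 → word 1800h → 18 00
6. cpi fields op=0x11:5|rd=6:3|imm=92:8 → word 8e5ch → 8e 5c
7. and fields op=0x1d:5|rd=7:3|rs=0:3|pad=0:5 → word ef00h → ef 00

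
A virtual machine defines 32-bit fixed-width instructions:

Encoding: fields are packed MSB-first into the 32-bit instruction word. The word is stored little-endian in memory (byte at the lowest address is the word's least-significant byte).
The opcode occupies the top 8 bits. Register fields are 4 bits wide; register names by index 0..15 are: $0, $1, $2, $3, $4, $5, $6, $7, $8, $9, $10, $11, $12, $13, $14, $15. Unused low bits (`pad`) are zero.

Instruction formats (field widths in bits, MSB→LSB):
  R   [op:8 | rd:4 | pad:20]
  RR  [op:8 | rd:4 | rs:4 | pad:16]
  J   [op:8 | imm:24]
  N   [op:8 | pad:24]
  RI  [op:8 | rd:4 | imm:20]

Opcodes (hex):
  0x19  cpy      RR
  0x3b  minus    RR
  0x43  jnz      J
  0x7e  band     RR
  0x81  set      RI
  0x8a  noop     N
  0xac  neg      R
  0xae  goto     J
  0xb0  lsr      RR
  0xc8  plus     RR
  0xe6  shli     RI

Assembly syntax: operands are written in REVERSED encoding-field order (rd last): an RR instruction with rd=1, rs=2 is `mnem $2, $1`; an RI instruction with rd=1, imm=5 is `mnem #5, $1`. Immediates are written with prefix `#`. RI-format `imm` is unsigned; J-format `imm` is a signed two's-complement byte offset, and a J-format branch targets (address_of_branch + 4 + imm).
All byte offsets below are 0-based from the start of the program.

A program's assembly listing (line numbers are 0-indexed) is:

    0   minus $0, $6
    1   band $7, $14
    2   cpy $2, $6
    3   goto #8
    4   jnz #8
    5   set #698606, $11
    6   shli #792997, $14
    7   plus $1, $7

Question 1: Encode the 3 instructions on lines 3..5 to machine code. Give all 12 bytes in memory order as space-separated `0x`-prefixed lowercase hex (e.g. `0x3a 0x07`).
line 3 (goto): pack op=0xae:8|imm=8:24 = 0xae000008; little→ 08 00 00 ae
line 4 (jnz): pack op=0x43:8|imm=8:24 = 0x43000008; little→ 08 00 00 43
line 5 (set): pack op=0x81:8|rd=11:4|imm=698606:20 = 0x81baa8ee; little→ ee a8 ba 81

0x08 0x00 0x00 0xae 0x08 0x00 0x00 0x43 0xee 0xa8 0xba 0x81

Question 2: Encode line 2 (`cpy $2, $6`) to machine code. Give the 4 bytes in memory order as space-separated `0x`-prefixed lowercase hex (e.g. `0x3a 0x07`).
L2: cpy op=0x19:8|rd=6:4|rs=2:4|pad=0:16 ⇒ 0x19620000 ⇒ little 00 00 62 19

0x00 0x00 0x62 0x19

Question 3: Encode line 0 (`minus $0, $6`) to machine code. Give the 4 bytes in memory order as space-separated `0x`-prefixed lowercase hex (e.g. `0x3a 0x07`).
0x00 0x00 0x60 0x3b

L0: minus op=0x3b:8|rd=6:4|rs=0:4|pad=0:16 ⇒ 0x3b600000 ⇒ little 00 00 60 3b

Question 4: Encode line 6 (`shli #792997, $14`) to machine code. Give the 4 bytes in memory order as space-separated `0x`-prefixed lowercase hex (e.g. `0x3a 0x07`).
0xa5 0x19 0xec 0xe6

line 6 (shli): pack op=0xe6:8|rd=14:4|imm=792997:20 = 0xe6ec19a5; little→ a5 19 ec e6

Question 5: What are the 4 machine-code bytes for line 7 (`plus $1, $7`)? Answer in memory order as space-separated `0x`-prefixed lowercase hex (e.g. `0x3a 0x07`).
0x00 0x00 0x71 0xc8

line 7 (plus): pack op=0xc8:8|rd=7:4|rs=1:4|pad=0:16 = 0xc8710000; little→ 00 00 71 c8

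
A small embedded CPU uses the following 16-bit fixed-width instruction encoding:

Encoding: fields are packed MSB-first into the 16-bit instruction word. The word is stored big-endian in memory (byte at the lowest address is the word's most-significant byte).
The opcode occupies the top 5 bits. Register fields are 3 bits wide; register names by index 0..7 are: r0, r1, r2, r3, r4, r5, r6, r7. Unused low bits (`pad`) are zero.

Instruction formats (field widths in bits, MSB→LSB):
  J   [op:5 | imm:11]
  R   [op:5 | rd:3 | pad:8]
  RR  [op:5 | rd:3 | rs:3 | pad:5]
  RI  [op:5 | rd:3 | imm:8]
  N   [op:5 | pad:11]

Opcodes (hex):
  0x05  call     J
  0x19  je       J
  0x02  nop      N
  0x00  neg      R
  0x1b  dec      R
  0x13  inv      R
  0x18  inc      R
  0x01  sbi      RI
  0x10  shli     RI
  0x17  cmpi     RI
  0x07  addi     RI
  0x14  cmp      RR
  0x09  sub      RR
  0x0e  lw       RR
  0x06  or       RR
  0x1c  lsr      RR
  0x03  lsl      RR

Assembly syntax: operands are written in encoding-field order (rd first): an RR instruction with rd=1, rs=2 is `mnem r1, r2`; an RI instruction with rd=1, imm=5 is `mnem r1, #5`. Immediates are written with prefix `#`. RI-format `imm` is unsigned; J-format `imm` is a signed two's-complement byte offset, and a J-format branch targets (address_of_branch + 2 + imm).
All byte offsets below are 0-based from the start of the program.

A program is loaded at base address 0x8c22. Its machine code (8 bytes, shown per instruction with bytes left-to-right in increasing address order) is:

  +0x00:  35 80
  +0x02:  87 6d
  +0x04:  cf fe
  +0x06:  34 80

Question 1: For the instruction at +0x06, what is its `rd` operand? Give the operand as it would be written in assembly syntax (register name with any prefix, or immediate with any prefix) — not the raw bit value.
r4

off 0x06: read 34 80 as big → 0x3480
  opcode bits[15:11]=0x6: or/RR
  rd: (w>>8)&0x7=0x4 → r4
  rs: (w>>5)&0x7=0x4 → r4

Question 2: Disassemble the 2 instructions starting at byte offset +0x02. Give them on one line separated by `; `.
shli r7, #109; je #-2

[02] 87 6d → 0x876d
  opcode bits[15:11]=0x10: shli/RI
  [10:8] rd=7 = r7
  [7:0] imm=109 = #109
[04] cf fe → 0xcffe
  opcode bits[15:11]=0x19: je/J
  [10:0] imm=2046 (s11→-2) = #-2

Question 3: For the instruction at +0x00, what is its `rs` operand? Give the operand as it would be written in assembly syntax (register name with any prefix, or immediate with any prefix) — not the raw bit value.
r4

@+00  big-endian(35 80) = 0x3580
  opcode bits[15:11]=0x6: or/RR
  rd@[10:8]=0x5 ⇒ r5
  rs@[7:5]=0x4 ⇒ r4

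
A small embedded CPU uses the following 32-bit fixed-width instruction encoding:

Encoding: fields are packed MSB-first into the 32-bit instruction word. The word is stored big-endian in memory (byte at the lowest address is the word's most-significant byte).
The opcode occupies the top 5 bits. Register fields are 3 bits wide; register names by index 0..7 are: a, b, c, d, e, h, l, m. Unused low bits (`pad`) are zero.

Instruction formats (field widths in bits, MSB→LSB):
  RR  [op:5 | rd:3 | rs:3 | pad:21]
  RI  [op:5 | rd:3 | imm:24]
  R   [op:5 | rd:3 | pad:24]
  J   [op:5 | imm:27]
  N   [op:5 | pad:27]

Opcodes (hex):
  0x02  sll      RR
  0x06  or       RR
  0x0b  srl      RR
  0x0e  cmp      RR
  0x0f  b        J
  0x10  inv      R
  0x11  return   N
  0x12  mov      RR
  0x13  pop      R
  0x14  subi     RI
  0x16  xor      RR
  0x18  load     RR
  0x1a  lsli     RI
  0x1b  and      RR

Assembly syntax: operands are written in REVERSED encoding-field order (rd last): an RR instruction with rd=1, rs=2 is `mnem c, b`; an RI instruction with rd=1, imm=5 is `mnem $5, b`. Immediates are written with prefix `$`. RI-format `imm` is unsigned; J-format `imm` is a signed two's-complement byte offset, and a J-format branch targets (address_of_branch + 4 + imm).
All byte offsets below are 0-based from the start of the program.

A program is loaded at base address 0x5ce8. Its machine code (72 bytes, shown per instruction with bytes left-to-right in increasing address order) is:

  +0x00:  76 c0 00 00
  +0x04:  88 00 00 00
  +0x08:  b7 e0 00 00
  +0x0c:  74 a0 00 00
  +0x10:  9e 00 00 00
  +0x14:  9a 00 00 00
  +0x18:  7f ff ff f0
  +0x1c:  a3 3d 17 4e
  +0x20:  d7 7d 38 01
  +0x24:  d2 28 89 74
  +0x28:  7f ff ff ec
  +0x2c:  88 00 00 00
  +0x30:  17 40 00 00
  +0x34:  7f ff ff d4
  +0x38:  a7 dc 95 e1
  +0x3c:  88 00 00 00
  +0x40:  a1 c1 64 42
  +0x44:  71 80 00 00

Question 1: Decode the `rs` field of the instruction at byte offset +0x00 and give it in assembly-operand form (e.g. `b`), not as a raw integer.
off 0x00: read 76 c0 00 00 as big → 0x76c00000
  opcode bits[31:27]=0xe: cmp/RR
  rd: (w>>24)&0x7=0x6 → l
  rs: (w>>21)&0x7=0x6 → l

l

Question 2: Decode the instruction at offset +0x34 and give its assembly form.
b $-44

off 0x34: read 7f ff ff d4 as big → 0x7fffffd4
  top 5b → 0xf → b [J]
  [26:0] imm=134217684 (s27→-44) = $-44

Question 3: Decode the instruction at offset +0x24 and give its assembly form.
@+24  big-endian(d2 28 89 74) = 0xd2288974
  top 5b → 0x1a → lsli [RI]
  rd: (w>>24)&0x7=0x2 → c
  imm: (w>>0)&0xffffff=0x288974 → $2656628

lsli $2656628, c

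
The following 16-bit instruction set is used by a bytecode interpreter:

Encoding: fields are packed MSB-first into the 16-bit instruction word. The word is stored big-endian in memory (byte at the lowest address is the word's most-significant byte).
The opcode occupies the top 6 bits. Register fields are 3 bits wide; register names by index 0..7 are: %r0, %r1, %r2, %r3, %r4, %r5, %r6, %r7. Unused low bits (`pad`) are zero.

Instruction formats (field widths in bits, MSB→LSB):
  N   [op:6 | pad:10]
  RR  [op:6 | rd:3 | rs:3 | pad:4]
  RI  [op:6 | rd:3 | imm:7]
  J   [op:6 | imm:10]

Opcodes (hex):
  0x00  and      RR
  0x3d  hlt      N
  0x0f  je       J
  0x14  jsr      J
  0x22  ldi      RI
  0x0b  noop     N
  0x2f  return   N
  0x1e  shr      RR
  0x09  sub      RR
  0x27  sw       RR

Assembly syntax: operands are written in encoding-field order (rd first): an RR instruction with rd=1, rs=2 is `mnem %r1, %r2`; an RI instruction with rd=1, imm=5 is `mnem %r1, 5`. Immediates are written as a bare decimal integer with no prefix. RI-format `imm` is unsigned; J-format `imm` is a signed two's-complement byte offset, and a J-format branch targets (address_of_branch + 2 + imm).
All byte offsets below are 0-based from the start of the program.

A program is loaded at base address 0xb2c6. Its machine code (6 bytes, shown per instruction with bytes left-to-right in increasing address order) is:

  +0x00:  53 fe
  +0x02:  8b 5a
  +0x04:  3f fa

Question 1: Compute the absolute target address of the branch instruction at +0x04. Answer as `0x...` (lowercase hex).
0xb2c6

off 0x04: read 3f fa as big → 0x3ffa
  top 6b → 0xf → je [J]
  imm@[9:0]=0x3fa (s10→-6) ⇒ -6
  target = base 0xb2c6 + off 0x04 + 2 + imm -6 = 0xb2c6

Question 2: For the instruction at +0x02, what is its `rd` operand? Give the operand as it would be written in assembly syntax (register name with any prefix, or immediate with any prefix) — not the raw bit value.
@+02  big-endian(8b 5a) = 0x8b5a
  top 6b → 0x22 → ldi [RI]
  rd: (w>>7)&0x7=0x6 → %r6
  imm: (w>>0)&0x7f=0x5a → 90

%r6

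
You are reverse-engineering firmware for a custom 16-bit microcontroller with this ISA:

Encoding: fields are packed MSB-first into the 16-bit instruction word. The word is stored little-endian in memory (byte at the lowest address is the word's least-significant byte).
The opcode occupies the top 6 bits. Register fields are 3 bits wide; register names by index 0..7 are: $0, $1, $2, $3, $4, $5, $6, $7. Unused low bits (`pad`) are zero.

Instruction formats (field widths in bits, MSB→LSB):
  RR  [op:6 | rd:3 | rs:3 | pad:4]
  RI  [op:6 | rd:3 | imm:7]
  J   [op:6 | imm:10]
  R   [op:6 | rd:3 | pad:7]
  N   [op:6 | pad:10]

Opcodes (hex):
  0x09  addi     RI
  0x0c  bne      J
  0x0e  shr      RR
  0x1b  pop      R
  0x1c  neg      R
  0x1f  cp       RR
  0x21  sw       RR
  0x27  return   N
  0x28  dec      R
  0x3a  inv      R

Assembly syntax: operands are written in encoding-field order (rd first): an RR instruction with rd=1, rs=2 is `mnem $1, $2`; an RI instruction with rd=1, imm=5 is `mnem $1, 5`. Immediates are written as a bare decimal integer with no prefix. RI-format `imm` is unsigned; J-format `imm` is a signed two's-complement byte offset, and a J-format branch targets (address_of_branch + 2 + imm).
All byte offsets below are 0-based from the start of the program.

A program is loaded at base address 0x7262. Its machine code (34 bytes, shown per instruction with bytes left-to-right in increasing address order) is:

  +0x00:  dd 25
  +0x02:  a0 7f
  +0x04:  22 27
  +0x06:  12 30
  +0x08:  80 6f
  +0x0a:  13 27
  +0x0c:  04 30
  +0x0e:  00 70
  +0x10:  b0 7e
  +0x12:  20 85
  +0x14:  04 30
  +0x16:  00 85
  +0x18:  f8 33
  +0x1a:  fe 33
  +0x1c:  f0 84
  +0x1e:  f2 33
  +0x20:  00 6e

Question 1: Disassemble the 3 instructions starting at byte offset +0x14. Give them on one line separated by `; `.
off 0x14: read 04 30 as little → 0x3004
  top 6b → 0xc → bne [J]
  imm: (w>>0)&0x3ff=0x4 → 4
off 0x16: read 00 85 as little → 0x8500
  top 6b → 0x21 → sw [RR]
  rd: (w>>7)&0x7=0x2 → $2
  rs: (w>>4)&0x7=0x0 → $0
off 0x18: read f8 33 as little → 0x33f8
  top 6b → 0xc → bne [J]
  imm: (w>>0)&0x3ff=0x3f8 (s10→-8) → -8

bne 4; sw $2, $0; bne -8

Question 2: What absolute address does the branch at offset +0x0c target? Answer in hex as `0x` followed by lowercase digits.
[0c] 04 30 → 0x3004
  op=0x3004>>10=0xc ⇒ bne (J)
  [9:0] imm=4 = 4
  target = base 0x7262 + off 0x0c + 2 + imm 4 = 0x7274

0x7274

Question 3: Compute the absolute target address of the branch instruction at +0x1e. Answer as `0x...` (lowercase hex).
off 0x1e: read f2 33 as little → 0x33f2
  opcode bits[15:10]=0xc: bne/J
  [9:0] imm=1010 (s10→-14) = -14
  target = base 0x7262 + off 0x1e + 2 + imm -14 = 0x7274

0x7274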